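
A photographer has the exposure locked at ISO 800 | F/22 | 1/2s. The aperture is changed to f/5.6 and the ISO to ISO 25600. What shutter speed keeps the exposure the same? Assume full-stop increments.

Aperture: f/22 → f/16 → f/11 → f/8 → f/5.6 — 4 stops opened up (brighter).
ISO: 800 → 1600 → 3200 → 6400 → 12800 → 25600 — 5 stops higher (brighter).
Net change so far: 9 stops brighter. Offset with the shutter speed: 1/2 → 1/4 → 1/8 → 1/15 → 1/30 → 1/60 → 1/125 → 1/250 → 1/500 → 1/1000.

1/1000s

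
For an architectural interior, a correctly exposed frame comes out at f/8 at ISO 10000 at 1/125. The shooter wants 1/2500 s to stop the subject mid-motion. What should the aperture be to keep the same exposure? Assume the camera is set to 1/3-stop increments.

f/1.8

Shutter speed: 1/125 → 1/160 → 1/200 → 1/250 → 1/320 → 1/400 → 1/500 → 1/640 → 1/800 → 1/1000 → 1/1250 → 1/1600 → 1/2000 → 1/2500 — 4 1/3 stops shorter (darker).
Need 4 1/3 stops brighter from the aperture: f/8 → f/7.1 → f/6.3 → f/5.6 → f/5 → f/4.5 → f/4 → f/3.5 → f/3.2 → f/2.8 → f/2.5 → f/2.2 → f/2 → f/1.8.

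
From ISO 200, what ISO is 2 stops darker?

ISO 50

ISO: 200 → 100 → 50 — 2 stops dropped (darker).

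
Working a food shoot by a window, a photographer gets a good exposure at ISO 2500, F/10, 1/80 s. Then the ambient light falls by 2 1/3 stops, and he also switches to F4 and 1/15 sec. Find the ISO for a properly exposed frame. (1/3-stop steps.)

Scene light: 2 1/3 stops darker.
Aperture: f/10 → f/9 → f/8 → f/7.1 → f/6.3 → f/5.6 → f/5 → f/4.5 → f/4 — 2 2/3 stops opened up (brighter).
Shutter speed: 1/80 → 1/60 → 1/50 → 1/40 → 1/30 → 1/25 → 1/20 → 1/15 — 2 1/3 stops longer (brighter).
Net so far: 2 2/3 stops brighter. ISO: 2500 → 2000 → 1600 → 1250 → 1000 → 800 → 640 → 500 → 400.

ISO 400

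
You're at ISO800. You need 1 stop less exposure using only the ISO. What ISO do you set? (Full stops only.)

ISO: 800 → 400 — 1 stop dropped (darker).

ISO 400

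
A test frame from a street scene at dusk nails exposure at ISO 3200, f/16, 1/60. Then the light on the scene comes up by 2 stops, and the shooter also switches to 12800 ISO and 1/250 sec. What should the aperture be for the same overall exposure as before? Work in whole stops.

f/32

Scene light: 2 stops brighter.
ISO: 3200 → 6400 → 12800 — 2 stops raised (brighter).
Shutter speed: 1/60 → 1/125 → 1/250 — 2 stops shorter (darker).
Net so far: 2 stops brighter. Aperture: f/16 → f/22 → f/32.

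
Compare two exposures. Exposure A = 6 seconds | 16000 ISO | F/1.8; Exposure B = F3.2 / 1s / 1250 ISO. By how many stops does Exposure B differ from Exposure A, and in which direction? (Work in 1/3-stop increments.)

Aperture: f/1.8 → f/2 → f/2.2 → f/2.5 → f/2.8 → f/3.2 — 1 2/3 stops smaller aperture (darker).
Shutter speed: 6 → 5 → 4 → 3.2 → 2.5 → 2 → 1.6 → 1.3 → 1 — 2 2/3 stops shorter (darker).
ISO: 16000 → 12800 → 10000 → 8000 → 6400 → 5000 → 4000 → 3200 → 2500 → 2000 → 1600 → 1250 — 3 2/3 stops lower (darker).
Net: −1 2/3 −2 2/3 −3 2/3 = −8 stops.

8 stops darker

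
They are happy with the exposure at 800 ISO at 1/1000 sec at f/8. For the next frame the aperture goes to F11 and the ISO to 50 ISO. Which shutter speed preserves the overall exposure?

1/30s

Aperture: f/8 → f/11 — 1 stop smaller aperture (darker).
ISO: 800 → 400 → 200 → 100 → 50 — 4 stops dropped (darker).
Net change so far: 5 stops darker. Offset with the shutter speed: 1/1000 → 1/500 → 1/250 → 1/125 → 1/60 → 1/30.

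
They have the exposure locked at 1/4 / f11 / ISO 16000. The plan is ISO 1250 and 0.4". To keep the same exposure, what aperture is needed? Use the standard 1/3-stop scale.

f/4

ISO: 16000 → 12800 → 10000 → 8000 → 6400 → 5000 → 4000 → 3200 → 2500 → 2000 → 1600 → 1250 — 3 2/3 stops dropped (darker).
Shutter speed: 1/4 → 0.3 → 0.4 — 2/3 stop slower (brighter).
Net change so far: 3 stops darker. Offset with the aperture: f/11 → f/10 → f/9 → f/8 → f/7.1 → f/6.3 → f/5.6 → f/5 → f/4.5 → f/4.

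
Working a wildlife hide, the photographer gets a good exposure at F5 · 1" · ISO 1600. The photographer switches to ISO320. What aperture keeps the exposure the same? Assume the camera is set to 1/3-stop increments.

f/2.2

ISO: 1600 → 1250 → 1000 → 800 → 640 → 500 → 400 → 320 — 2 1/3 stops lower (darker).
Need 2 1/3 stops brighter from the aperture: f/5 → f/4.5 → f/4 → f/3.5 → f/3.2 → f/2.8 → f/2.5 → f/2.2.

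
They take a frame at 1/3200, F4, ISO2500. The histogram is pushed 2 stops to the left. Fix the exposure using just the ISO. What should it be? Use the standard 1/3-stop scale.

ISO 10000

Underexposed by 2 stops → need 2 stops brighter.
ISO: 2500 → 3200 → 4000 → 5000 → 6400 → 8000 → 10000.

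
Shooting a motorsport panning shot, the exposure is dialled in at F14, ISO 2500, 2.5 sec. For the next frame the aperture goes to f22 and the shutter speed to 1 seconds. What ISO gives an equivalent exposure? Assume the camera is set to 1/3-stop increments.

Aperture: f/14 → f/16 → f/18 → f/20 → f/22 — 1 1/3 stops stopped down (darker).
Shutter speed: 2.5 → 2 → 1.6 → 1.3 → 1 — 1 1/3 stops shorter (darker).
Net change so far: 2 2/3 stops darker. Offset with the ISO: 2500 → 3200 → 4000 → 5000 → 6400 → 8000 → 10000 → 12800 → 16000.

ISO 16000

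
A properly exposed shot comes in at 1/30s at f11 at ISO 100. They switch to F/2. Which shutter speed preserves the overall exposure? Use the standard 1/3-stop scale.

Aperture: f/11 → f/10 → f/9 → f/8 → f/7.1 → f/6.3 → f/5.6 → f/5 → f/4.5 → f/4 → f/3.5 → f/3.2 → f/2.8 → f/2.5 → f/2.2 → f/2 — 5 stops opened up (brighter).
Need 5 stops darker from the shutter speed: 1/30 → 1/40 → 1/50 → 1/60 → 1/80 → 1/100 → 1/125 → 1/160 → 1/200 → 1/250 → 1/320 → 1/400 → 1/500 → 1/640 → 1/800 → 1/1000.

1/1000s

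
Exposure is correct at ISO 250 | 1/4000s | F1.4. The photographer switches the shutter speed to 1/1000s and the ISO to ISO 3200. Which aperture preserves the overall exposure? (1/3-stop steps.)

Shutter speed: 1/4000 → 1/3200 → 1/2500 → 1/2000 → 1/1600 → 1/1250 → 1/1000 — 2 stops slower (brighter).
ISO: 250 → 320 → 400 → 500 → 640 → 800 → 1000 → 1250 → 1600 → 2000 → 2500 → 3200 — 3 2/3 stops raised (brighter).
Net change so far: 5 2/3 stops brighter. Offset with the aperture: f/1.4 → f/1.6 → f/1.8 → f/2 → f/2.2 → f/2.5 → f/2.8 → f/3.2 → f/3.5 → f/4 → f/4.5 → f/5 → f/5.6 → f/6.3 → f/7.1 → f/8 → f/9 → f/10.

f/10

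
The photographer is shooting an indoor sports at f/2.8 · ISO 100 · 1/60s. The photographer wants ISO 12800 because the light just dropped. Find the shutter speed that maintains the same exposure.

ISO: 100 → 200 → 400 → 800 → 1600 → 3200 → 6400 → 12800 — 7 stops raised (brighter).
Need 7 stops darker from the shutter speed: 1/60 → 1/125 → 1/250 → 1/500 → 1/1000 → 1/2000 → 1/4000 → 1/8000.

1/8000s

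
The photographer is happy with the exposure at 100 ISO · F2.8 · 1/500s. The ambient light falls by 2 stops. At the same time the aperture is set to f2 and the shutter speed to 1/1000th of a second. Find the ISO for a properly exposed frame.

Scene light: 2 stops darker.
Aperture: f/2.8 → f/2 — 1 stop larger aperture (brighter).
Shutter speed: 1/500 → 1/1000 — 1 stop faster (darker).
Net so far: 2 stops darker. ISO: 100 → 200 → 400.

ISO 400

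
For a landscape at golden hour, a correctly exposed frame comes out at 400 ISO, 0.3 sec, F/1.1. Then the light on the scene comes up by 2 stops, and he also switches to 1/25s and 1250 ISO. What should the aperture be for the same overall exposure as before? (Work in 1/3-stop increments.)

f/1.4

Scene light: 2 stops brighter.
Shutter speed: 0.3 → 1/4 → 1/5 → 1/6 → 1/8 → 1/10 → 1/13 → 1/15 → 1/20 → 1/25 — 3 stops faster (darker).
ISO: 400 → 500 → 640 → 800 → 1000 → 1250 — 1 2/3 stops higher (brighter).
Net so far: 2/3 stop brighter. Aperture: f/1.1 → f/1.2 → f/1.4.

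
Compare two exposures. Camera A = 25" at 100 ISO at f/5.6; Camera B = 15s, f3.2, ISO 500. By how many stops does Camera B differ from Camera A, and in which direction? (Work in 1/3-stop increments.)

3 1/3 stops brighter

Aperture: f/5.6 → f/5 → f/4.5 → f/4 → f/3.5 → f/3.2 — 1 2/3 stops wider (brighter).
Shutter speed: 25 → 20 → 15 — 2/3 stop shorter (darker).
ISO: 100 → 125 → 160 → 200 → 250 → 320 → 400 → 500 — 2 1/3 stops higher (brighter).
Net: +1 2/3 −2/3 +2 1/3 = +3 1/3 stops.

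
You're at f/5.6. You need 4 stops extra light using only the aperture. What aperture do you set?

Aperture: f/5.6 → f/4 → f/2.8 → f/2 → f/1.4 — 4 stops opened up (brighter).

f/1.4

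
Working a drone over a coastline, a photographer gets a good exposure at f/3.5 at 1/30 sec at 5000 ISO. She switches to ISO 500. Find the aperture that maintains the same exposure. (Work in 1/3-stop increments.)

f/1.1

ISO: 5000 → 4000 → 3200 → 2500 → 2000 → 1600 → 1250 → 1000 → 800 → 640 → 500 — 3 1/3 stops dropped (darker).
Need 3 1/3 stops brighter from the aperture: f/3.5 → f/3.2 → f/2.8 → f/2.5 → f/2.2 → f/2 → f/1.8 → f/1.6 → f/1.4 → f/1.2 → f/1.1.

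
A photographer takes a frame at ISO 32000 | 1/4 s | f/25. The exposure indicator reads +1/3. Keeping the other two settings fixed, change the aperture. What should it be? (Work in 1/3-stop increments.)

Overexposed by 1/3 stop → need 1/3 stop darker.
Aperture: f/25 → f/29.

f/29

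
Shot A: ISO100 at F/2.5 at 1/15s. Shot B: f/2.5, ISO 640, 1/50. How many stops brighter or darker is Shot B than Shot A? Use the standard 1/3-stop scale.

1 stop brighter

Aperture: unchanged.
Shutter speed: 1/15 → 1/20 → 1/25 → 1/30 → 1/40 → 1/50 — 1 2/3 stops shorter (darker).
ISO: 100 → 125 → 160 → 200 → 250 → 320 → 400 → 500 → 640 — 2 2/3 stops higher (brighter).
Net: −1 2/3 +2 2/3 = +1 stop.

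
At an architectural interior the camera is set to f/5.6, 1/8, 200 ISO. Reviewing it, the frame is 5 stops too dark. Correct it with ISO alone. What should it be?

ISO 6400

Underexposed by 5 stops → need 5 stops brighter.
ISO: 200 → 400 → 800 → 1600 → 3200 → 6400.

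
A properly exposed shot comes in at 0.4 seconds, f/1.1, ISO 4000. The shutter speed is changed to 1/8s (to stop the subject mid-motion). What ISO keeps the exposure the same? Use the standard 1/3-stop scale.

Shutter speed: 0.4 → 0.3 → 1/4 → 1/5 → 1/6 → 1/8 — 1 2/3 stops shorter (darker).
Need 1 2/3 stops brighter from the ISO: 4000 → 5000 → 6400 → 8000 → 10000 → 12800.

ISO 12800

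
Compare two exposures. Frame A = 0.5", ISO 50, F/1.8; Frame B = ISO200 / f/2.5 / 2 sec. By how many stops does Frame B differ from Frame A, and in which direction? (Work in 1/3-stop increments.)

Aperture: f/1.8 → f/2 → f/2.2 → f/2.5 — 1 stop stopped down (darker).
Shutter speed: 0.5 → 0.6 → 0.8 → 1 → 1.3 → 1.6 → 2 — 2 stops slower (brighter).
ISO: 50 → 64 → 80 → 100 → 125 → 160 → 200 — 2 stops higher (brighter).
Net: −1 +2 +2 = +3 stops.

3 stops brighter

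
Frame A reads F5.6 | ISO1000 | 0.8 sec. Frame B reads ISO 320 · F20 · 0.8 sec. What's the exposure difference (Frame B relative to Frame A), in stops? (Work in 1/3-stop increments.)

Aperture: f/5.6 → f/6.3 → f/7.1 → f/8 → f/9 → f/10 → f/11 → f/13 → f/14 → f/16 → f/18 → f/20 — 3 2/3 stops smaller aperture (darker).
Shutter speed: unchanged.
ISO: 1000 → 800 → 640 → 500 → 400 → 320 — 1 2/3 stops lower (darker).
Net: −3 2/3 −1 2/3 = −5 1/3 stops.

5 1/3 stops darker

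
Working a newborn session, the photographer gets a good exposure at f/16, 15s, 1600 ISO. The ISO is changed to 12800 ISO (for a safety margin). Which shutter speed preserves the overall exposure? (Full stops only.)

2 s

ISO: 1600 → 3200 → 6400 → 12800 — 3 stops raised (brighter).
Need 3 stops darker from the shutter speed: 15 → 8 → 4 → 2.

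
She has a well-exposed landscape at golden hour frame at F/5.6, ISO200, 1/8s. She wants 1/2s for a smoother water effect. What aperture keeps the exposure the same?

Shutter speed: 1/8 → 1/4 → 1/2 — 2 stops longer (brighter).
Need 2 stops darker from the aperture: f/5.6 → f/8 → f/11.

f/11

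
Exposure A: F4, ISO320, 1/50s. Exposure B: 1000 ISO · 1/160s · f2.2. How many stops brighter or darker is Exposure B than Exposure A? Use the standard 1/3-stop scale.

Aperture: f/4 → f/3.5 → f/3.2 → f/2.8 → f/2.5 → f/2.2 — 1 2/3 stops larger aperture (brighter).
Shutter speed: 1/50 → 1/60 → 1/80 → 1/100 → 1/125 → 1/160 — 1 2/3 stops shorter (darker).
ISO: 320 → 400 → 500 → 640 → 800 → 1000 — 1 2/3 stops raised (brighter).
Net: +1 2/3 −1 2/3 +1 2/3 = +1 2/3 stops.

1 2/3 stops brighter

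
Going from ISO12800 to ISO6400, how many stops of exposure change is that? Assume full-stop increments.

12800 → 6400 — count the steps: 1 stop.

1 stop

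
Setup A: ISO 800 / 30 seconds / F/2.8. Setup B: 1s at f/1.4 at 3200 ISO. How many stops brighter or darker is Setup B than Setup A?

Aperture: f/2.8 → f/2 → f/1.4 — 2 stops larger aperture (brighter).
Shutter speed: 30 → 15 → 8 → 4 → 2 → 1 — 5 stops faster (darker).
ISO: 800 → 1600 → 3200 — 2 stops higher (brighter).
Net: +2 −5 +2 = −1 stop.

1 stop darker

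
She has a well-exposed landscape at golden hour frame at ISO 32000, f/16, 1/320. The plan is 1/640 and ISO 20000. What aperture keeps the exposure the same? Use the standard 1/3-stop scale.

Shutter speed: 1/320 → 1/400 → 1/500 → 1/640 — 1 stop faster (darker).
ISO: 32000 → 25600 → 20000 — 2/3 stop dropped (darker).
Net change so far: 1 2/3 stops darker. Offset with the aperture: f/16 → f/14 → f/13 → f/11 → f/10 → f/9.

f/9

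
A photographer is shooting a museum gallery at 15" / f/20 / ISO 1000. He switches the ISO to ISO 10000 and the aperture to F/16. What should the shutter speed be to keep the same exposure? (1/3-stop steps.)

1 s

ISO: 1000 → 1250 → 1600 → 2000 → 2500 → 3200 → 4000 → 5000 → 6400 → 8000 → 10000 — 3 1/3 stops higher (brighter).
Aperture: f/20 → f/18 → f/16 — 2/3 stop wider (brighter).
Net change so far: 4 stops brighter. Offset with the shutter speed: 15 → 13 → 10 → 8 → 6 → 5 → 4 → 3.2 → 2.5 → 2 → 1.6 → 1.3 → 1.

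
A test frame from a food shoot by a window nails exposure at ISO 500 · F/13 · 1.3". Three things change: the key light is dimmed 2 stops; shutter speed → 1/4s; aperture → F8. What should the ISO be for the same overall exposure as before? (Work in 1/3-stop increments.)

ISO 4000

Scene light: 2 stops darker.
Shutter speed: 1.3 → 1 → 0.8 → 0.6 → 0.5 → 0.4 → 0.3 → 1/4 — 2 1/3 stops shorter (darker).
Aperture: f/13 → f/11 → f/10 → f/9 → f/8 — 1 1/3 stops larger aperture (brighter).
Net so far: 3 stops darker. ISO: 500 → 640 → 800 → 1000 → 1250 → 1600 → 2000 → 2500 → 3200 → 4000.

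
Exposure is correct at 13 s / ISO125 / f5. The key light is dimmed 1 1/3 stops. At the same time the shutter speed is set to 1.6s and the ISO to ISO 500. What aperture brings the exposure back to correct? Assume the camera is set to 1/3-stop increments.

f/2.2

Scene light: 1 1/3 stops darker.
Shutter speed: 13 → 10 → 8 → 6 → 5 → 4 → 3.2 → 2.5 → 2 → 1.6 — 3 stops shorter (darker).
ISO: 125 → 160 → 200 → 250 → 320 → 400 → 500 — 2 stops raised (brighter).
Net so far: 2 1/3 stops darker. Aperture: f/5 → f/4.5 → f/4 → f/3.5 → f/3.2 → f/2.8 → f/2.5 → f/2.2.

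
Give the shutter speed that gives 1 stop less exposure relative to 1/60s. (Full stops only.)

1/125s

Shutter speed: 1/60 → 1/125 — 1 stop faster (darker).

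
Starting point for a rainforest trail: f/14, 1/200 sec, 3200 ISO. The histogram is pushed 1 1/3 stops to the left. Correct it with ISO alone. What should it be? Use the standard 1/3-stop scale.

Underexposed by 1 1/3 stops → need 1 1/3 stops brighter.
ISO: 3200 → 4000 → 5000 → 6400 → 8000.

ISO 8000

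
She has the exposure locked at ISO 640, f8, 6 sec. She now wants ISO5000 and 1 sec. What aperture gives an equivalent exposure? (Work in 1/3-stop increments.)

ISO: 640 → 800 → 1000 → 1250 → 1600 → 2000 → 2500 → 3200 → 4000 → 5000 — 3 stops raised (brighter).
Shutter speed: 6 → 5 → 4 → 3.2 → 2.5 → 2 → 1.6 → 1.3 → 1 — 2 2/3 stops shorter (darker).
Net change so far: 1/3 stop brighter. Offset with the aperture: f/8 → f/9.

f/9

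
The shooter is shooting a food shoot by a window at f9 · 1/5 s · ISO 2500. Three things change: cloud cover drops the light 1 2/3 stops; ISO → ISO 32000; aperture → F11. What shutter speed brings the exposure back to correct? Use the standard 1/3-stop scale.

1/13s

Scene light: 1 2/3 stops darker.
ISO: 2500 → 3200 → 4000 → 5000 → 6400 → 8000 → 10000 → 12800 → 16000 → 20000 → 25600 → 32000 — 3 2/3 stops higher (brighter).
Aperture: f/9 → f/10 → f/11 — 2/3 stop narrower (darker).
Net so far: 1 1/3 stops brighter. Shutter speed: 1/5 → 1/6 → 1/8 → 1/10 → 1/13.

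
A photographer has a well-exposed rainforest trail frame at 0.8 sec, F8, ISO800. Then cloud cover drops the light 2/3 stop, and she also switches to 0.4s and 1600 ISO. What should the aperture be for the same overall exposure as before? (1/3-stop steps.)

Scene light: 2/3 stop darker.
Shutter speed: 0.8 → 0.6 → 0.5 → 0.4 — 1 stop faster (darker).
ISO: 800 → 1000 → 1250 → 1600 — 1 stop raised (brighter).
Net so far: 2/3 stop darker. Aperture: f/8 → f/7.1 → f/6.3.

f/6.3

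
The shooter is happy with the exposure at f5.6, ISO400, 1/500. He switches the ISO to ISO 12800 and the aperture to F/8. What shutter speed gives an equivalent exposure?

ISO: 400 → 800 → 1600 → 3200 → 6400 → 12800 — 5 stops raised (brighter).
Aperture: f/5.6 → f/8 — 1 stop stopped down (darker).
Net change so far: 4 stops brighter. Offset with the shutter speed: 1/500 → 1/1000 → 1/2000 → 1/4000 → 1/8000.

1/8000s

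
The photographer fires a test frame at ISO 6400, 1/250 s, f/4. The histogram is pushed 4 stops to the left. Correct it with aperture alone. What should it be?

Underexposed by 4 stops → need 4 stops brighter.
Aperture: f/4 → f/2.8 → f/2 → f/1.4 → f/1.0.

f/1.0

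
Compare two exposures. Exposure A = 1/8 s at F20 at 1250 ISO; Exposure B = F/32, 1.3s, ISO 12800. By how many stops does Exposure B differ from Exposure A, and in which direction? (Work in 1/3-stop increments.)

Aperture: f/20 → f/22 → f/25 → f/29 → f/32 — 1 1/3 stops stopped down (darker).
Shutter speed: 1/8 → 1/6 → 1/5 → 1/4 → 0.3 → 0.4 → 0.5 → 0.6 → 0.8 → 1 → 1.3 — 3 1/3 stops longer (brighter).
ISO: 1250 → 1600 → 2000 → 2500 → 3200 → 4000 → 5000 → 6400 → 8000 → 10000 → 12800 — 3 1/3 stops higher (brighter).
Net: −1 1/3 +3 1/3 +3 1/3 = +5 1/3 stops.

5 1/3 stops brighter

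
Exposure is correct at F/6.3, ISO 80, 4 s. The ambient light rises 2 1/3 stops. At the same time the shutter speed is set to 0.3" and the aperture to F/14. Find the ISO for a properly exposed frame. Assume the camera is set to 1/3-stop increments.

ISO 1000

Scene light: 2 1/3 stops brighter.
Shutter speed: 4 → 3.2 → 2.5 → 2 → 1.6 → 1.3 → 1 → 0.8 → 0.6 → 0.5 → 0.4 → 0.3 — 3 2/3 stops shorter (darker).
Aperture: f/6.3 → f/7.1 → f/8 → f/9 → f/10 → f/11 → f/13 → f/14 — 2 1/3 stops smaller aperture (darker).
Net so far: 3 2/3 stops darker. ISO: 80 → 100 → 125 → 160 → 200 → 250 → 320 → 400 → 500 → 640 → 800 → 1000.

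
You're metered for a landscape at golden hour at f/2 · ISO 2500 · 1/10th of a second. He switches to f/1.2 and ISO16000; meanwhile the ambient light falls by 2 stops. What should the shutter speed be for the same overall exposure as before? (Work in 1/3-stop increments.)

Scene light: 2 stops darker.
Aperture: f/2 → f/1.8 → f/1.6 → f/1.4 → f/1.2 — 1 1/3 stops opened up (brighter).
ISO: 2500 → 3200 → 4000 → 5000 → 6400 → 8000 → 10000 → 12800 → 16000 — 2 2/3 stops higher (brighter).
Net so far: 2 stops brighter. Shutter speed: 1/10 → 1/13 → 1/15 → 1/20 → 1/25 → 1/30 → 1/40.

1/40s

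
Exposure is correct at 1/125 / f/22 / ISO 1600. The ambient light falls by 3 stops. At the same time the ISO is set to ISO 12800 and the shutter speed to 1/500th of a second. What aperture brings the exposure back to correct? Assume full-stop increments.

f/11

Scene light: 3 stops darker.
ISO: 1600 → 3200 → 6400 → 12800 — 3 stops raised (brighter).
Shutter speed: 1/125 → 1/250 → 1/500 — 2 stops faster (darker).
Net so far: 2 stops darker. Aperture: f/22 → f/16 → f/11.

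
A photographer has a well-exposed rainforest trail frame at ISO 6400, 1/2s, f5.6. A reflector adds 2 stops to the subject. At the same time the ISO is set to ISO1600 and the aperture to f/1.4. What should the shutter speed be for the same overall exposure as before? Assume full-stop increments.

Scene light: 2 stops brighter.
ISO: 6400 → 3200 → 1600 — 2 stops dropped (darker).
Aperture: f/5.6 → f/4 → f/2.8 → f/2 → f/1.4 — 4 stops opened up (brighter).
Net so far: 4 stops brighter. Shutter speed: 1/2 → 1/4 → 1/8 → 1/15 → 1/30.

1/30s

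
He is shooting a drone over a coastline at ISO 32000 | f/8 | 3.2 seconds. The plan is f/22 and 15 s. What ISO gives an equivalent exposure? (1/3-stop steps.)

ISO 51200

Aperture: f/8 → f/9 → f/10 → f/11 → f/13 → f/14 → f/16 → f/18 → f/20 → f/22 — 3 stops smaller aperture (darker).
Shutter speed: 3.2 → 4 → 5 → 6 → 8 → 10 → 13 → 15 — 2 1/3 stops slower (brighter).
Net change so far: 2/3 stop darker. Offset with the ISO: 32000 → 40000 → 51200.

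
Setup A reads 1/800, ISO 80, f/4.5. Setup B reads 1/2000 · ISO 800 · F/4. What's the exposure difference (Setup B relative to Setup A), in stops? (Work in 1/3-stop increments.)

2 1/3 stops brighter

Aperture: f/4.5 → f/4 — 1/3 stop opened up (brighter).
Shutter speed: 1/800 → 1/1000 → 1/1250 → 1/1600 → 1/2000 — 1 1/3 stops faster (darker).
ISO: 80 → 100 → 125 → 160 → 200 → 250 → 320 → 400 → 500 → 640 → 800 — 3 1/3 stops higher (brighter).
Net: +1/3 −1 1/3 +3 1/3 = +2 1/3 stops.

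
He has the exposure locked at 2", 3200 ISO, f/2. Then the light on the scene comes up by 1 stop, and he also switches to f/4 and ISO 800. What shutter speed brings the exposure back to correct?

15 s

Scene light: 1 stop brighter.
Aperture: f/2 → f/2.8 → f/4 — 2 stops stopped down (darker).
ISO: 3200 → 1600 → 800 — 2 stops lower (darker).
Net so far: 3 stops darker. Shutter speed: 2 → 4 → 8 → 15.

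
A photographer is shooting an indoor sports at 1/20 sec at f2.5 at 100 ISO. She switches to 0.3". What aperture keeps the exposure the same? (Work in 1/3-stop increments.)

f/6.3

Shutter speed: 1/20 → 1/15 → 1/13 → 1/10 → 1/8 → 1/6 → 1/5 → 1/4 → 0.3 — 2 2/3 stops longer (brighter).
Need 2 2/3 stops darker from the aperture: f/2.5 → f/2.8 → f/3.2 → f/3.5 → f/4 → f/4.5 → f/5 → f/5.6 → f/6.3.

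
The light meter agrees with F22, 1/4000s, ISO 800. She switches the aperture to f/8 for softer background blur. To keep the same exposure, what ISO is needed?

Aperture: f/22 → f/16 → f/11 → f/8 — 3 stops wider (brighter).
Need 3 stops darker from the ISO: 800 → 400 → 200 → 100.

ISO 100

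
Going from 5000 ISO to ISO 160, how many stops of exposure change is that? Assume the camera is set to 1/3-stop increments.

5000 → 4000 → 3200 → 2500 → 2000 → 1600 → 1250 → 1000 → 800 → 640 → 500 → 400 → 320 → 250 → 200 → 160 — count the steps: 15 third-stops = 5 stops.

5 stops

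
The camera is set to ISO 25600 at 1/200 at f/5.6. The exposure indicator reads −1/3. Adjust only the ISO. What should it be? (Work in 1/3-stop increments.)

Underexposed by 1/3 stop → need 1/3 stop brighter.
ISO: 25600 → 32000.

ISO 32000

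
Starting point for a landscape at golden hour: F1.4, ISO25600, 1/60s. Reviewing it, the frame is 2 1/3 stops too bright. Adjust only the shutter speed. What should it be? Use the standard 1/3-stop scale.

1/320s

Overexposed by 2 1/3 stops → need 2 1/3 stops darker.
Shutter speed: 1/60 → 1/80 → 1/100 → 1/125 → 1/160 → 1/200 → 1/250 → 1/320.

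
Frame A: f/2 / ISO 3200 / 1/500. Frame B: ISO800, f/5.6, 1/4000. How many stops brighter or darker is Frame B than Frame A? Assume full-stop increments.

Aperture: f/2 → f/2.8 → f/4 → f/5.6 — 3 stops stopped down (darker).
Shutter speed: 1/500 → 1/1000 → 1/2000 → 1/4000 — 3 stops faster (darker).
ISO: 3200 → 1600 → 800 — 2 stops lower (darker).
Net: −3 −3 −2 = −8 stops.

8 stops darker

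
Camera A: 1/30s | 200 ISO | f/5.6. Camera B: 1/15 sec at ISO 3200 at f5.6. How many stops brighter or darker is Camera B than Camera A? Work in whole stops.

5 stops brighter

Aperture: unchanged.
Shutter speed: 1/30 → 1/15 — 1 stop longer (brighter).
ISO: 200 → 400 → 800 → 1600 → 3200 — 4 stops raised (brighter).
Net: +1 +4 = +5 stops.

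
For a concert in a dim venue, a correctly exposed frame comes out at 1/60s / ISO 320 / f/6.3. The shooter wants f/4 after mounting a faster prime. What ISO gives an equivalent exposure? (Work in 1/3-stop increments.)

ISO 125

Aperture: f/6.3 → f/5.6 → f/5 → f/4.5 → f/4 — 1 1/3 stops larger aperture (brighter).
Need 1 1/3 stops darker from the ISO: 320 → 250 → 200 → 160 → 125.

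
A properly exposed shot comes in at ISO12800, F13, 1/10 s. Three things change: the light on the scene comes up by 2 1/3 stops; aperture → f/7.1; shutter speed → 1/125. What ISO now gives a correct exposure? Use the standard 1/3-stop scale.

Scene light: 2 1/3 stops brighter.
Aperture: f/13 → f/11 → f/10 → f/9 → f/8 → f/7.1 — 1 2/3 stops larger aperture (brighter).
Shutter speed: 1/10 → 1/13 → 1/15 → 1/20 → 1/25 → 1/30 → 1/40 → 1/50 → 1/60 → 1/80 → 1/100 → 1/125 — 3 2/3 stops faster (darker).
Net so far: 1/3 stop brighter. ISO: 12800 → 10000.

ISO 10000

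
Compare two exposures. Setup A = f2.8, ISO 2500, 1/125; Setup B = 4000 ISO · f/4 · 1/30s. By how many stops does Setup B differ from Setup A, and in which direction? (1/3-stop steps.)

1 2/3 stops brighter

Aperture: f/2.8 → f/3.2 → f/3.5 → f/4 — 1 stop smaller aperture (darker).
Shutter speed: 1/125 → 1/100 → 1/80 → 1/60 → 1/50 → 1/40 → 1/30 — 2 stops longer (brighter).
ISO: 2500 → 3200 → 4000 — 2/3 stop raised (brighter).
Net: −1 +2 +2/3 = +1 2/3 stops.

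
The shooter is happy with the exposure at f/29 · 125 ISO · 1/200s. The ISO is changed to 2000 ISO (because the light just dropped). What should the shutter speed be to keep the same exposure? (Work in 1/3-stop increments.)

ISO: 125 → 160 → 200 → 250 → 320 → 400 → 500 → 640 → 800 → 1000 → 1250 → 1600 → 2000 — 4 stops higher (brighter).
Need 4 stops darker from the shutter speed: 1/200 → 1/250 → 1/320 → 1/400 → 1/500 → 1/640 → 1/800 → 1/1000 → 1/1250 → 1/1600 → 1/2000 → 1/2500 → 1/3200.

1/3200s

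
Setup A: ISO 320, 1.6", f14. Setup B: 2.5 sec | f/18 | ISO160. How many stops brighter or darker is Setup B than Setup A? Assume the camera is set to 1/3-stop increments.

1 stop darker

Aperture: f/14 → f/16 → f/18 — 2/3 stop smaller aperture (darker).
Shutter speed: 1.6 → 2 → 2.5 — 2/3 stop longer (brighter).
ISO: 320 → 250 → 200 → 160 — 1 stop lower (darker).
Net: −2/3 +2/3 −1 = −1 stop.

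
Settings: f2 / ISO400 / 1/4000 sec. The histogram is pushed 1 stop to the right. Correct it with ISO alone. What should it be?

Overexposed by 1 stop → need 1 stop darker.
ISO: 400 → 200.

ISO 200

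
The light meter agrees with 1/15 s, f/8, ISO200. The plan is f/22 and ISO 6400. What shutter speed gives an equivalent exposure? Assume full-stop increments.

Aperture: f/8 → f/11 → f/16 → f/22 — 3 stops smaller aperture (darker).
ISO: 200 → 400 → 800 → 1600 → 3200 → 6400 — 5 stops raised (brighter).
Net change so far: 2 stops brighter. Offset with the shutter speed: 1/15 → 1/30 → 1/60.

1/60s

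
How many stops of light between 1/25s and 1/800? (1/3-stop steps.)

5 stops

1/25 → 1/30 → 1/40 → 1/50 → 1/60 → 1/80 → 1/100 → 1/125 → 1/160 → 1/200 → 1/250 → 1/320 → 1/400 → 1/500 → 1/640 → 1/800 — count the steps: 15 third-stops = 5 stops.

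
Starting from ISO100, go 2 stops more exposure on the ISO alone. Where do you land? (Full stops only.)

ISO: 100 → 200 → 400 — 2 stops raised (brighter).

ISO 400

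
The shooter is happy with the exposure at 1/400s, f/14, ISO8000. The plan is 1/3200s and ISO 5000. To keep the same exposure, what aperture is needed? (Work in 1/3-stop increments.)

f/4

Shutter speed: 1/400 → 1/500 → 1/640 → 1/800 → 1/1000 → 1/1250 → 1/1600 → 1/2000 → 1/2500 → 1/3200 — 3 stops shorter (darker).
ISO: 8000 → 6400 → 5000 — 2/3 stop dropped (darker).
Net change so far: 3 2/3 stops darker. Offset with the aperture: f/14 → f/13 → f/11 → f/10 → f/9 → f/8 → f/7.1 → f/6.3 → f/5.6 → f/5 → f/4.5 → f/4.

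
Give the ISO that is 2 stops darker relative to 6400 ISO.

ISO 1600

ISO: 6400 → 3200 → 1600 — 2 stops dropped (darker).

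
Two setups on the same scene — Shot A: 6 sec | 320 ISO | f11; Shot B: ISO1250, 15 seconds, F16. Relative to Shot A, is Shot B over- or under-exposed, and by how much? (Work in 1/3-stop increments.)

2 1/3 stops brighter

Aperture: f/11 → f/13 → f/14 → f/16 — 1 stop narrower (darker).
Shutter speed: 6 → 8 → 10 → 13 → 15 — 1 1/3 stops slower (brighter).
ISO: 320 → 400 → 500 → 640 → 800 → 1000 → 1250 — 2 stops higher (brighter).
Net: −1 +1 1/3 +2 = +2 1/3 stops.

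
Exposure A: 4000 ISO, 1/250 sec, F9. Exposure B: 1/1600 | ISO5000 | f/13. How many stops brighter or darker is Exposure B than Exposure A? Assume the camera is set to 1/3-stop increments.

3 1/3 stops darker

Aperture: f/9 → f/10 → f/11 → f/13 — 1 stop smaller aperture (darker).
Shutter speed: 1/250 → 1/320 → 1/400 → 1/500 → 1/640 → 1/800 → 1/1000 → 1/1250 → 1/1600 — 2 2/3 stops shorter (darker).
ISO: 4000 → 5000 — 1/3 stop higher (brighter).
Net: −1 −2 2/3 +1/3 = −3 1/3 stops.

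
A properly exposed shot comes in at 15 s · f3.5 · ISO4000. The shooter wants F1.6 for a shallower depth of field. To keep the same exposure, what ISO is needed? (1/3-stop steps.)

Aperture: f/3.5 → f/3.2 → f/2.8 → f/2.5 → f/2.2 → f/2 → f/1.8 → f/1.6 — 2 1/3 stops larger aperture (brighter).
Need 2 1/3 stops darker from the ISO: 4000 → 3200 → 2500 → 2000 → 1600 → 1250 → 1000 → 800.

ISO 800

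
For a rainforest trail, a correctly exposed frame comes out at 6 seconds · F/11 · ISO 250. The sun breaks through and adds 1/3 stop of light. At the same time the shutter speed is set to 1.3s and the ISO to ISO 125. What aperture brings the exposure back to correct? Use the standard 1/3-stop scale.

Scene light: 1/3 stop brighter.
Shutter speed: 6 → 5 → 4 → 3.2 → 2.5 → 2 → 1.6 → 1.3 — 2 1/3 stops faster (darker).
ISO: 250 → 200 → 160 → 125 — 1 stop dropped (darker).
Net so far: 3 stops darker. Aperture: f/11 → f/10 → f/9 → f/8 → f/7.1 → f/6.3 → f/5.6 → f/5 → f/4.5 → f/4.

f/4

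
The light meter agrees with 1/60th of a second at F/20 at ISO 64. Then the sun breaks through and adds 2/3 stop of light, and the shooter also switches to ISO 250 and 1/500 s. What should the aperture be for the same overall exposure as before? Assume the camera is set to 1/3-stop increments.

f/18

Scene light: 2/3 stop brighter.
ISO: 64 → 80 → 100 → 125 → 160 → 200 → 250 — 2 stops raised (brighter).
Shutter speed: 1/60 → 1/80 → 1/100 → 1/125 → 1/160 → 1/200 → 1/250 → 1/320 → 1/400 → 1/500 — 3 stops faster (darker).
Net so far: 1/3 stop darker. Aperture: f/20 → f/18.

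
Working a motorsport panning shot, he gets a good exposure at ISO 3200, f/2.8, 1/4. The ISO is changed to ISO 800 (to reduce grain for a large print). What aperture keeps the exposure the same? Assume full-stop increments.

ISO: 3200 → 1600 → 800 — 2 stops lower (darker).
Need 2 stops brighter from the aperture: f/2.8 → f/2 → f/1.4.

f/1.4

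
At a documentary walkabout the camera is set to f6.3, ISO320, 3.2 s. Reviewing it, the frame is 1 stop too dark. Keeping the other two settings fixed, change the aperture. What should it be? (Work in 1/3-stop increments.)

Underexposed by 1 stop → need 1 stop brighter.
Aperture: f/6.3 → f/5.6 → f/5 → f/4.5.

f/4.5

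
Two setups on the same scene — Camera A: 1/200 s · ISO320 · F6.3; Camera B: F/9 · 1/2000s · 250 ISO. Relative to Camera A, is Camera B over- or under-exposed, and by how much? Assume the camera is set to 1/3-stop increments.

Aperture: f/6.3 → f/7.1 → f/8 → f/9 — 1 stop stopped down (darker).
Shutter speed: 1/200 → 1/250 → 1/320 → 1/400 → 1/500 → 1/640 → 1/800 → 1/1000 → 1/1250 → 1/1600 → 1/2000 — 3 1/3 stops shorter (darker).
ISO: 320 → 250 — 1/3 stop lower (darker).
Net: −1 −3 1/3 −1/3 = −4 2/3 stops.

4 2/3 stops darker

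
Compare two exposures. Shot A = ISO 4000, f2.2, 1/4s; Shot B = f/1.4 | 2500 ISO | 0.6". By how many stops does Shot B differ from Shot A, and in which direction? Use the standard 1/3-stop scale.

2 stops brighter

Aperture: f/2.2 → f/2 → f/1.8 → f/1.6 → f/1.4 — 1 1/3 stops larger aperture (brighter).
Shutter speed: 1/4 → 0.3 → 0.4 → 0.5 → 0.6 — 1 1/3 stops longer (brighter).
ISO: 4000 → 3200 → 2500 — 2/3 stop lower (darker).
Net: +1 1/3 +1 1/3 −2/3 = +2 stops.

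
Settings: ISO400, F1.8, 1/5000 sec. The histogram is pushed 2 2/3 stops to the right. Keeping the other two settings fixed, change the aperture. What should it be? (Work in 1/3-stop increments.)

f/4.5

Overexposed by 2 2/3 stops → need 2 2/3 stops darker.
Aperture: f/1.8 → f/2 → f/2.2 → f/2.5 → f/2.8 → f/3.2 → f/3.5 → f/4 → f/4.5.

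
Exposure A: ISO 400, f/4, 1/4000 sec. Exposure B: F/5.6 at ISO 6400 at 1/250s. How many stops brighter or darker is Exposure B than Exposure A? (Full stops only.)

7 stops brighter

Aperture: f/4 → f/5.6 — 1 stop narrower (darker).
Shutter speed: 1/4000 → 1/2000 → 1/1000 → 1/500 → 1/250 — 4 stops longer (brighter).
ISO: 400 → 800 → 1600 → 3200 → 6400 — 4 stops raised (brighter).
Net: −1 +4 +4 = +7 stops.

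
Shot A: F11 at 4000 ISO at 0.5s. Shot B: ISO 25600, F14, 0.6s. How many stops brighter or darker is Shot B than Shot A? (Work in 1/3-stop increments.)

Aperture: f/11 → f/13 → f/14 — 2/3 stop narrower (darker).
Shutter speed: 0.5 → 0.6 — 1/3 stop slower (brighter).
ISO: 4000 → 5000 → 6400 → 8000 → 10000 → 12800 → 16000 → 20000 → 25600 — 2 2/3 stops higher (brighter).
Net: −2/3 +1/3 +2 2/3 = +2 1/3 stops.

2 1/3 stops brighter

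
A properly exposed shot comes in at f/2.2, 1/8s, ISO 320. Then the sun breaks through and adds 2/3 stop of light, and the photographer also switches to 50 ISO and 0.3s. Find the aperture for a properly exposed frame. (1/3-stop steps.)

Scene light: 2/3 stop brighter.
ISO: 320 → 250 → 200 → 160 → 125 → 100 → 80 → 64 → 50 — 2 2/3 stops lower (darker).
Shutter speed: 1/8 → 1/6 → 1/5 → 1/4 → 0.3 — 1 1/3 stops slower (brighter).
Net so far: 2/3 stop darker. Aperture: f/2.2 → f/2 → f/1.8.

f/1.8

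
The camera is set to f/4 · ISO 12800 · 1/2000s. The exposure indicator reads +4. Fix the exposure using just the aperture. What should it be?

Overexposed by 4 stops → need 4 stops darker.
Aperture: f/4 → f/5.6 → f/8 → f/11 → f/16.

f/16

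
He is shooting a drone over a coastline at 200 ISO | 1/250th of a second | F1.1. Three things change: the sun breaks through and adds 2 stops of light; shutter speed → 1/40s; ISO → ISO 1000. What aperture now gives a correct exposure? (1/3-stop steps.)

f/13

Scene light: 2 stops brighter.
Shutter speed: 1/250 → 1/200 → 1/160 → 1/125 → 1/100 → 1/80 → 1/60 → 1/50 → 1/40 — 2 2/3 stops longer (brighter).
ISO: 200 → 250 → 320 → 400 → 500 → 640 → 800 → 1000 — 2 1/3 stops raised (brighter).
Net so far: 7 stops brighter. Aperture: f/1.1 → f/1.2 → f/1.4 → f/1.6 → f/1.8 → f/2 → f/2.2 → f/2.5 → f/2.8 → f/3.2 → f/3.5 → f/4 → f/4.5 → f/5 → f/5.6 → f/6.3 → f/7.1 → f/8 → f/9 → f/10 → f/11 → f/13.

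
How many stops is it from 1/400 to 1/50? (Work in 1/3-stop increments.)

1/400 → 1/320 → 1/250 → 1/200 → 1/160 → 1/125 → 1/100 → 1/80 → 1/60 → 1/50 — count the steps: 9 third-stops = 3 stops.

3 stops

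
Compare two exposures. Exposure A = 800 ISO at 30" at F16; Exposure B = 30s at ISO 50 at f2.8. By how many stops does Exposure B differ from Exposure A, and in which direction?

1 stop brighter

Aperture: f/16 → f/11 → f/8 → f/5.6 → f/4 → f/2.8 — 5 stops larger aperture (brighter).
Shutter speed: unchanged.
ISO: 800 → 400 → 200 → 100 → 50 — 4 stops dropped (darker).
Net: +5 −4 = +1 stop.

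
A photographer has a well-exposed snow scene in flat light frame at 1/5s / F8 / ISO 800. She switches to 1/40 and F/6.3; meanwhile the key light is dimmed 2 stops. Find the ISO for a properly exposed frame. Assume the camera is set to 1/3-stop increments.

ISO 16000

Scene light: 2 stops darker.
Shutter speed: 1/5 → 1/6 → 1/8 → 1/10 → 1/13 → 1/15 → 1/20 → 1/25 → 1/30 → 1/40 — 3 stops shorter (darker).
Aperture: f/8 → f/7.1 → f/6.3 — 2/3 stop opened up (brighter).
Net so far: 4 1/3 stops darker. ISO: 800 → 1000 → 1250 → 1600 → 2000 → 2500 → 3200 → 4000 → 5000 → 6400 → 8000 → 10000 → 12800 → 16000.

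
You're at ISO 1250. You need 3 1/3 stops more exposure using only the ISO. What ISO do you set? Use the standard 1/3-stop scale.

ISO 12800

ISO: 1250 → 1600 → 2000 → 2500 → 3200 → 4000 → 5000 → 6400 → 8000 → 10000 → 12800 — 3 1/3 stops raised (brighter).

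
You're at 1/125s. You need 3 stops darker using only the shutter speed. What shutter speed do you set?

Shutter speed: 1/125 → 1/250 → 1/500 → 1/1000 — 3 stops faster (darker).

1/1000s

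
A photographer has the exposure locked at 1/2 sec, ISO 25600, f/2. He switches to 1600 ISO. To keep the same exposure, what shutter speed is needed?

8 s

ISO: 25600 → 12800 → 6400 → 3200 → 1600 — 4 stops lower (darker).
Need 4 stops brighter from the shutter speed: 1/2 → 1 → 2 → 4 → 8.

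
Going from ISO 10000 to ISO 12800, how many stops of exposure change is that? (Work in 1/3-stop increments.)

1/3 stop

10000 → 12800 — count the steps: 1 third-stops = 1/3 stop.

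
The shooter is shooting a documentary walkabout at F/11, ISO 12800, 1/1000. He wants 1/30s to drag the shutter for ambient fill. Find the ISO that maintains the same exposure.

ISO 400

Shutter speed: 1/1000 → 1/500 → 1/250 → 1/125 → 1/60 → 1/30 — 5 stops longer (brighter).
Need 5 stops darker from the ISO: 12800 → 6400 → 3200 → 1600 → 800 → 400.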